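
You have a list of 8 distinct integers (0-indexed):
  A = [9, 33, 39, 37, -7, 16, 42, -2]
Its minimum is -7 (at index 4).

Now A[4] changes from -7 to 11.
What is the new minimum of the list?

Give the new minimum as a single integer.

Old min = -7 (at index 4)
Change: A[4] -7 -> 11
Changed element WAS the min. Need to check: is 11 still <= all others?
  Min of remaining elements: -2
  New min = min(11, -2) = -2

Answer: -2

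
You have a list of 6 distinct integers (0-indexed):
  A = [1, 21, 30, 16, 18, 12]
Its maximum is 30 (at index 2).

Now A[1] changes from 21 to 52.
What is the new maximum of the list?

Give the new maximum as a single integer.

Answer: 52

Derivation:
Old max = 30 (at index 2)
Change: A[1] 21 -> 52
Changed element was NOT the old max.
  New max = max(old_max, new_val) = max(30, 52) = 52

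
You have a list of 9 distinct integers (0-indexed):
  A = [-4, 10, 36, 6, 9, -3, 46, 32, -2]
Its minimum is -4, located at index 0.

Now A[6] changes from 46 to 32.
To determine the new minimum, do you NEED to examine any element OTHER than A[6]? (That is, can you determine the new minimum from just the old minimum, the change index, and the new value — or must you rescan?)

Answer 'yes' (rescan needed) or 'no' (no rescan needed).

Answer: no

Derivation:
Old min = -4 at index 0
Change at index 6: 46 -> 32
Index 6 was NOT the min. New min = min(-4, 32). No rescan of other elements needed.
Needs rescan: no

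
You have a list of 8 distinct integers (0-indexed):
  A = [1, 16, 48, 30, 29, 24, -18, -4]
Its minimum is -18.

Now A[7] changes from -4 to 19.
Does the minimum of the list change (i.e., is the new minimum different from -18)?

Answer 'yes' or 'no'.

Old min = -18
Change: A[7] -4 -> 19
Changed element was NOT the min; min changes only if 19 < -18.
New min = -18; changed? no

Answer: no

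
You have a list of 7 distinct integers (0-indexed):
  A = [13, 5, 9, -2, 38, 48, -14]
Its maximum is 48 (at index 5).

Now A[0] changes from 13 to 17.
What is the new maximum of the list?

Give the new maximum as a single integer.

Answer: 48

Derivation:
Old max = 48 (at index 5)
Change: A[0] 13 -> 17
Changed element was NOT the old max.
  New max = max(old_max, new_val) = max(48, 17) = 48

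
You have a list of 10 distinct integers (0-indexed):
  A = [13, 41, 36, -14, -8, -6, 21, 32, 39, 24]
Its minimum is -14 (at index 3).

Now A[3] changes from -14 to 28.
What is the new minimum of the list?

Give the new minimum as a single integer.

Old min = -14 (at index 3)
Change: A[3] -14 -> 28
Changed element WAS the min. Need to check: is 28 still <= all others?
  Min of remaining elements: -8
  New min = min(28, -8) = -8

Answer: -8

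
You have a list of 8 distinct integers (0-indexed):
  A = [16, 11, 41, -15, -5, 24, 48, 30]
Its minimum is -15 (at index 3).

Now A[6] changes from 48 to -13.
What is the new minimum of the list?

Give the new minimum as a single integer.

Answer: -15

Derivation:
Old min = -15 (at index 3)
Change: A[6] 48 -> -13
Changed element was NOT the old min.
  New min = min(old_min, new_val) = min(-15, -13) = -15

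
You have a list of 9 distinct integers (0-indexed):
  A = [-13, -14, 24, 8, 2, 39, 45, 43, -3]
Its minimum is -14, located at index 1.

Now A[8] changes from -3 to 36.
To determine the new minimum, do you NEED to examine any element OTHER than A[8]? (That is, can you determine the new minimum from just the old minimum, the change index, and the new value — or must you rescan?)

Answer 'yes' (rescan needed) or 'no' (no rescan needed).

Old min = -14 at index 1
Change at index 8: -3 -> 36
Index 8 was NOT the min. New min = min(-14, 36). No rescan of other elements needed.
Needs rescan: no

Answer: no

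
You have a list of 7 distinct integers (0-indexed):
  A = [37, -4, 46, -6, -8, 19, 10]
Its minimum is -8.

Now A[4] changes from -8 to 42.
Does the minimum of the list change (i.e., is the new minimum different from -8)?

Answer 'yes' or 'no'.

Old min = -8
Change: A[4] -8 -> 42
Changed element was the min; new min must be rechecked.
New min = -6; changed? yes

Answer: yes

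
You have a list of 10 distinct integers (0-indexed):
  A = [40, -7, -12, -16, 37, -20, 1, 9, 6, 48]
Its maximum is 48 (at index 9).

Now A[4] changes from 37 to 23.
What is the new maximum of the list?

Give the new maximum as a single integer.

Answer: 48

Derivation:
Old max = 48 (at index 9)
Change: A[4] 37 -> 23
Changed element was NOT the old max.
  New max = max(old_max, new_val) = max(48, 23) = 48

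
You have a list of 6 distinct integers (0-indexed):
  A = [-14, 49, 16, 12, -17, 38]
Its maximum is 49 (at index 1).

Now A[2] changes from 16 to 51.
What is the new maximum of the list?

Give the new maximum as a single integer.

Answer: 51

Derivation:
Old max = 49 (at index 1)
Change: A[2] 16 -> 51
Changed element was NOT the old max.
  New max = max(old_max, new_val) = max(49, 51) = 51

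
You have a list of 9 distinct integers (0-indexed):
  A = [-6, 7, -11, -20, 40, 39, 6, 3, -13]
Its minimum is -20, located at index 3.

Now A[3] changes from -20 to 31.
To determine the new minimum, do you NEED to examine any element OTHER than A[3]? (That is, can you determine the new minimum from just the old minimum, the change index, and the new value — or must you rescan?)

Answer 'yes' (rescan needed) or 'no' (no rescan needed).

Old min = -20 at index 3
Change at index 3: -20 -> 31
Index 3 WAS the min and new value 31 > old min -20. Must rescan other elements to find the new min.
Needs rescan: yes

Answer: yes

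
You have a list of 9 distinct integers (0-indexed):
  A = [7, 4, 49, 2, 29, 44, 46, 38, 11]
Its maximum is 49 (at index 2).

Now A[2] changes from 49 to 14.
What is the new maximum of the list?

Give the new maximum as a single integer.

Old max = 49 (at index 2)
Change: A[2] 49 -> 14
Changed element WAS the max -> may need rescan.
  Max of remaining elements: 46
  New max = max(14, 46) = 46

Answer: 46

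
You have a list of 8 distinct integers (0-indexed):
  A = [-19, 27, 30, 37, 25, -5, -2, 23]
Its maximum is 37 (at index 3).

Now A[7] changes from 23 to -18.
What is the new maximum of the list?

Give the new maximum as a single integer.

Old max = 37 (at index 3)
Change: A[7] 23 -> -18
Changed element was NOT the old max.
  New max = max(old_max, new_val) = max(37, -18) = 37

Answer: 37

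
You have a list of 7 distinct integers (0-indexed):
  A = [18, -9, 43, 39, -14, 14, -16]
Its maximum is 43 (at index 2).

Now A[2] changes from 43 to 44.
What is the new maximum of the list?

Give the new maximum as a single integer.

Answer: 44

Derivation:
Old max = 43 (at index 2)
Change: A[2] 43 -> 44
Changed element WAS the max -> may need rescan.
  Max of remaining elements: 39
  New max = max(44, 39) = 44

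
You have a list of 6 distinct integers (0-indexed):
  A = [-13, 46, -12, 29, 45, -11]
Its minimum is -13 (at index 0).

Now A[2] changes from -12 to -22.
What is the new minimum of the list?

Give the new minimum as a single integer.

Old min = -13 (at index 0)
Change: A[2] -12 -> -22
Changed element was NOT the old min.
  New min = min(old_min, new_val) = min(-13, -22) = -22

Answer: -22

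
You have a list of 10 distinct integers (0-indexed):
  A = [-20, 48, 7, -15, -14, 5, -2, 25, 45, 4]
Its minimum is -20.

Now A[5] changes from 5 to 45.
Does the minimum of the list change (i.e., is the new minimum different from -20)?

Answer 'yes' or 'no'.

Old min = -20
Change: A[5] 5 -> 45
Changed element was NOT the min; min changes only if 45 < -20.
New min = -20; changed? no

Answer: no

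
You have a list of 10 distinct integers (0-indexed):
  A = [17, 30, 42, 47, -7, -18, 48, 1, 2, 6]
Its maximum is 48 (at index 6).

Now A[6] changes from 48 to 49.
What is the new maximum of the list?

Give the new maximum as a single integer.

Answer: 49

Derivation:
Old max = 48 (at index 6)
Change: A[6] 48 -> 49
Changed element WAS the max -> may need rescan.
  Max of remaining elements: 47
  New max = max(49, 47) = 49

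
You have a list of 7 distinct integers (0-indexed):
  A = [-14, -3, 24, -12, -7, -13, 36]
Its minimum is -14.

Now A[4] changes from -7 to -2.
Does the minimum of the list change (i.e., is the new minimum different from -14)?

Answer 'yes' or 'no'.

Old min = -14
Change: A[4] -7 -> -2
Changed element was NOT the min; min changes only if -2 < -14.
New min = -14; changed? no

Answer: no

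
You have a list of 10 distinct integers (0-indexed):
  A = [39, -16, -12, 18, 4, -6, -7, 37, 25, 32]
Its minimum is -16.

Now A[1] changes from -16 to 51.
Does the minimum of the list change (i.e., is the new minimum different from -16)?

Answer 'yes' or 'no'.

Old min = -16
Change: A[1] -16 -> 51
Changed element was the min; new min must be rechecked.
New min = -12; changed? yes

Answer: yes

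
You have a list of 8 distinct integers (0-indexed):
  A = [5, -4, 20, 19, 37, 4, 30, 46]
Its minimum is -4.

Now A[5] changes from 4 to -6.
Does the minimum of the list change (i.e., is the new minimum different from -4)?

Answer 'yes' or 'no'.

Old min = -4
Change: A[5] 4 -> -6
Changed element was NOT the min; min changes only if -6 < -4.
New min = -6; changed? yes

Answer: yes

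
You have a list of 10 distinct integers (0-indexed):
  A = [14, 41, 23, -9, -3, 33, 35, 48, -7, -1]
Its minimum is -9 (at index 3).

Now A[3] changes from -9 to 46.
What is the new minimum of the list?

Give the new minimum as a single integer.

Old min = -9 (at index 3)
Change: A[3] -9 -> 46
Changed element WAS the min. Need to check: is 46 still <= all others?
  Min of remaining elements: -7
  New min = min(46, -7) = -7

Answer: -7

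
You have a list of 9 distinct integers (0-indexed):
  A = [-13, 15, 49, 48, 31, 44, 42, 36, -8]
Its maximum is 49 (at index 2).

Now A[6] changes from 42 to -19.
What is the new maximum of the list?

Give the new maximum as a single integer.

Answer: 49

Derivation:
Old max = 49 (at index 2)
Change: A[6] 42 -> -19
Changed element was NOT the old max.
  New max = max(old_max, new_val) = max(49, -19) = 49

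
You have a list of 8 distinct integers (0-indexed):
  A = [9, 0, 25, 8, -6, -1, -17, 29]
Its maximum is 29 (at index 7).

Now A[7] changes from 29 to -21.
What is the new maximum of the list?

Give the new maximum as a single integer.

Old max = 29 (at index 7)
Change: A[7] 29 -> -21
Changed element WAS the max -> may need rescan.
  Max of remaining elements: 25
  New max = max(-21, 25) = 25

Answer: 25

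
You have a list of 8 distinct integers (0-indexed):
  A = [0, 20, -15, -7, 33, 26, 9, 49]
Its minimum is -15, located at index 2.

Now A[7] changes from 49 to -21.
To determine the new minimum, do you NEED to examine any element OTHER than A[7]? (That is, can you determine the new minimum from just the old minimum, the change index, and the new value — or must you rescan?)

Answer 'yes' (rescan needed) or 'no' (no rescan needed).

Old min = -15 at index 2
Change at index 7: 49 -> -21
Index 7 was NOT the min. New min = min(-15, -21). No rescan of other elements needed.
Needs rescan: no

Answer: no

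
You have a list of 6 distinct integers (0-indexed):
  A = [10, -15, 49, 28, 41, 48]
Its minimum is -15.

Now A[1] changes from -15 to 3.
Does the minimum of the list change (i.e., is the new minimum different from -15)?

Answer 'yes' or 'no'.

Answer: yes

Derivation:
Old min = -15
Change: A[1] -15 -> 3
Changed element was the min; new min must be rechecked.
New min = 3; changed? yes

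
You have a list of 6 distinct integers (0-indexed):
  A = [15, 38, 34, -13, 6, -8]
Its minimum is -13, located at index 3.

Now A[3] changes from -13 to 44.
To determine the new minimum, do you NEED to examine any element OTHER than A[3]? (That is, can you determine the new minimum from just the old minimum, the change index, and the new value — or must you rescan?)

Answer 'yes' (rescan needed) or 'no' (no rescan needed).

Old min = -13 at index 3
Change at index 3: -13 -> 44
Index 3 WAS the min and new value 44 > old min -13. Must rescan other elements to find the new min.
Needs rescan: yes

Answer: yes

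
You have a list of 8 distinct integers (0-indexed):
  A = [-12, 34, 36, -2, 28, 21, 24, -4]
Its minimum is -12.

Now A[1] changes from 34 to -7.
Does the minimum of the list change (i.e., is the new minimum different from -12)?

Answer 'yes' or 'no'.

Answer: no

Derivation:
Old min = -12
Change: A[1] 34 -> -7
Changed element was NOT the min; min changes only if -7 < -12.
New min = -12; changed? no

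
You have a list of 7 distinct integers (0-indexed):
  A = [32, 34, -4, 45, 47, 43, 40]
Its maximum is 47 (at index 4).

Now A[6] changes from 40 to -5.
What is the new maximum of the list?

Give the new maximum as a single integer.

Old max = 47 (at index 4)
Change: A[6] 40 -> -5
Changed element was NOT the old max.
  New max = max(old_max, new_val) = max(47, -5) = 47

Answer: 47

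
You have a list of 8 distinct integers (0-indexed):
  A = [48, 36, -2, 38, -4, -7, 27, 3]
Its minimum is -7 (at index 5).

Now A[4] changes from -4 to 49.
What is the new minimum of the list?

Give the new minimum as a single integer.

Old min = -7 (at index 5)
Change: A[4] -4 -> 49
Changed element was NOT the old min.
  New min = min(old_min, new_val) = min(-7, 49) = -7

Answer: -7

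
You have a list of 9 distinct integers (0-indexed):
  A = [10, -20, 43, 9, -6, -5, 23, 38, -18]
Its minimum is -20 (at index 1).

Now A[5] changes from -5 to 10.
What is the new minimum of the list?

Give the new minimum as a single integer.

Answer: -20

Derivation:
Old min = -20 (at index 1)
Change: A[5] -5 -> 10
Changed element was NOT the old min.
  New min = min(old_min, new_val) = min(-20, 10) = -20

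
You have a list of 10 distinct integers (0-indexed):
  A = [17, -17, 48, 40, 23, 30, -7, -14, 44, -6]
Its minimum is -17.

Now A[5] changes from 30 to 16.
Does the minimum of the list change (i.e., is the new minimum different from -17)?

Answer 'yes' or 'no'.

Answer: no

Derivation:
Old min = -17
Change: A[5] 30 -> 16
Changed element was NOT the min; min changes only if 16 < -17.
New min = -17; changed? no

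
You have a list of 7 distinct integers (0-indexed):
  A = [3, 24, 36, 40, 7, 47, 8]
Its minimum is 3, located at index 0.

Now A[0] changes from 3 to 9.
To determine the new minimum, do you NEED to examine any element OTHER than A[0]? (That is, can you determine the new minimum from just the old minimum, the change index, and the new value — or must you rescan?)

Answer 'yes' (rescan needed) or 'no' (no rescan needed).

Old min = 3 at index 0
Change at index 0: 3 -> 9
Index 0 WAS the min and new value 9 > old min 3. Must rescan other elements to find the new min.
Needs rescan: yes

Answer: yes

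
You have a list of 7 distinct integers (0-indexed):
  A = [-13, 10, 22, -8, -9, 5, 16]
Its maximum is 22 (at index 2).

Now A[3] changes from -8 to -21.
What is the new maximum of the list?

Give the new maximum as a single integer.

Old max = 22 (at index 2)
Change: A[3] -8 -> -21
Changed element was NOT the old max.
  New max = max(old_max, new_val) = max(22, -21) = 22

Answer: 22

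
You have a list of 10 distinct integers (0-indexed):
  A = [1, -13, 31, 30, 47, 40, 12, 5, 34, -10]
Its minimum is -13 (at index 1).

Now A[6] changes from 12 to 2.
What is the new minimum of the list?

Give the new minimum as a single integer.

Old min = -13 (at index 1)
Change: A[6] 12 -> 2
Changed element was NOT the old min.
  New min = min(old_min, new_val) = min(-13, 2) = -13

Answer: -13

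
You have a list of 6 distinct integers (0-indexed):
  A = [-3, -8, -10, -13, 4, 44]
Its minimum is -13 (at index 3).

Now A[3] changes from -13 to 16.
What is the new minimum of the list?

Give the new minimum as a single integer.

Old min = -13 (at index 3)
Change: A[3] -13 -> 16
Changed element WAS the min. Need to check: is 16 still <= all others?
  Min of remaining elements: -10
  New min = min(16, -10) = -10

Answer: -10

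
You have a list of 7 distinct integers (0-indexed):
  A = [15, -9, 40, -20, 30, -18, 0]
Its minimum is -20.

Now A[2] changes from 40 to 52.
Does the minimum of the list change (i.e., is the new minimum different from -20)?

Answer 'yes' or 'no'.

Answer: no

Derivation:
Old min = -20
Change: A[2] 40 -> 52
Changed element was NOT the min; min changes only if 52 < -20.
New min = -20; changed? no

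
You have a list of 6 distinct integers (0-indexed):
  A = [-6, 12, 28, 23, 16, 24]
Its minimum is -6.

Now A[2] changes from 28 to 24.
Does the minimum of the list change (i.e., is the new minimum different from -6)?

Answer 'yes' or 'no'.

Answer: no

Derivation:
Old min = -6
Change: A[2] 28 -> 24
Changed element was NOT the min; min changes only if 24 < -6.
New min = -6; changed? no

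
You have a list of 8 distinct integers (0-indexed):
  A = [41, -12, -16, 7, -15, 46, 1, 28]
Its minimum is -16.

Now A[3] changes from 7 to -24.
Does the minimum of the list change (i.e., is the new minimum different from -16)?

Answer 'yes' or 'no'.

Old min = -16
Change: A[3] 7 -> -24
Changed element was NOT the min; min changes only if -24 < -16.
New min = -24; changed? yes

Answer: yes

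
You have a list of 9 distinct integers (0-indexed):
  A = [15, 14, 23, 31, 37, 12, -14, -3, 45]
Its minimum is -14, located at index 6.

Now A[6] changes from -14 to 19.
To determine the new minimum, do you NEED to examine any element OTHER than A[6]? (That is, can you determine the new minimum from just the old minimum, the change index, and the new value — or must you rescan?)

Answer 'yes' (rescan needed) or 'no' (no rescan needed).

Old min = -14 at index 6
Change at index 6: -14 -> 19
Index 6 WAS the min and new value 19 > old min -14. Must rescan other elements to find the new min.
Needs rescan: yes

Answer: yes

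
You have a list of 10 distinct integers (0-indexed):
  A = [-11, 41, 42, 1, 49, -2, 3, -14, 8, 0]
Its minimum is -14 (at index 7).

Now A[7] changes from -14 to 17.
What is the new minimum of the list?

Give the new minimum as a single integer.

Old min = -14 (at index 7)
Change: A[7] -14 -> 17
Changed element WAS the min. Need to check: is 17 still <= all others?
  Min of remaining elements: -11
  New min = min(17, -11) = -11

Answer: -11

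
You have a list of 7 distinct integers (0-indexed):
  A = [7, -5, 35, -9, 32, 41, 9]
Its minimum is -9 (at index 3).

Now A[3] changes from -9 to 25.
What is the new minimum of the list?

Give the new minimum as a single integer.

Old min = -9 (at index 3)
Change: A[3] -9 -> 25
Changed element WAS the min. Need to check: is 25 still <= all others?
  Min of remaining elements: -5
  New min = min(25, -5) = -5

Answer: -5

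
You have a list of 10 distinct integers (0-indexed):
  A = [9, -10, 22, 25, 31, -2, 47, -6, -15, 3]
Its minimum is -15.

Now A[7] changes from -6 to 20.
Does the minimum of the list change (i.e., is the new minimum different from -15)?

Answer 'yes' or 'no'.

Answer: no

Derivation:
Old min = -15
Change: A[7] -6 -> 20
Changed element was NOT the min; min changes only if 20 < -15.
New min = -15; changed? no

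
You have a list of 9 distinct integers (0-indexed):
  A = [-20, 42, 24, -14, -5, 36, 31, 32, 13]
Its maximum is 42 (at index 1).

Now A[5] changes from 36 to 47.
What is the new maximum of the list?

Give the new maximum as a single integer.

Answer: 47

Derivation:
Old max = 42 (at index 1)
Change: A[5] 36 -> 47
Changed element was NOT the old max.
  New max = max(old_max, new_val) = max(42, 47) = 47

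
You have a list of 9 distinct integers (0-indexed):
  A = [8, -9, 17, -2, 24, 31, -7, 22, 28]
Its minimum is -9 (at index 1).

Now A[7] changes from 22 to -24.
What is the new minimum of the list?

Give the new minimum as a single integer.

Old min = -9 (at index 1)
Change: A[7] 22 -> -24
Changed element was NOT the old min.
  New min = min(old_min, new_val) = min(-9, -24) = -24

Answer: -24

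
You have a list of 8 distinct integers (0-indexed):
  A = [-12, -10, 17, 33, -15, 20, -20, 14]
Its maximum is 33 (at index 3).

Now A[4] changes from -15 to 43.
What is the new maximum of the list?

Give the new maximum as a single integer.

Answer: 43

Derivation:
Old max = 33 (at index 3)
Change: A[4] -15 -> 43
Changed element was NOT the old max.
  New max = max(old_max, new_val) = max(33, 43) = 43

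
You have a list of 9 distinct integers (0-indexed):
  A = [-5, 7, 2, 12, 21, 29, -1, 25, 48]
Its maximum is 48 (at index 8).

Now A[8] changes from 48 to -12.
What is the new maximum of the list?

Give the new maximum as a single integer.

Old max = 48 (at index 8)
Change: A[8] 48 -> -12
Changed element WAS the max -> may need rescan.
  Max of remaining elements: 29
  New max = max(-12, 29) = 29

Answer: 29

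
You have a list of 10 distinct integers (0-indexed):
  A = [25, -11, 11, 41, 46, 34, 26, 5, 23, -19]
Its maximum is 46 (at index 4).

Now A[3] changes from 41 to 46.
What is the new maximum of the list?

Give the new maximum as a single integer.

Answer: 46

Derivation:
Old max = 46 (at index 4)
Change: A[3] 41 -> 46
Changed element was NOT the old max.
  New max = max(old_max, new_val) = max(46, 46) = 46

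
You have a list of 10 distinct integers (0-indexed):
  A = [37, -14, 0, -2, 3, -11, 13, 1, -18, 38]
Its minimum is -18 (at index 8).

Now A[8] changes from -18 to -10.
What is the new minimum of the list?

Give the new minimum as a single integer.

Old min = -18 (at index 8)
Change: A[8] -18 -> -10
Changed element WAS the min. Need to check: is -10 still <= all others?
  Min of remaining elements: -14
  New min = min(-10, -14) = -14

Answer: -14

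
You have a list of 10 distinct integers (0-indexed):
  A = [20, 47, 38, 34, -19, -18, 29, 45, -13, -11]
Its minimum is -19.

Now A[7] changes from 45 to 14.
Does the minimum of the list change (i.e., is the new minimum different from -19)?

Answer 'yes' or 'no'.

Answer: no

Derivation:
Old min = -19
Change: A[7] 45 -> 14
Changed element was NOT the min; min changes only if 14 < -19.
New min = -19; changed? no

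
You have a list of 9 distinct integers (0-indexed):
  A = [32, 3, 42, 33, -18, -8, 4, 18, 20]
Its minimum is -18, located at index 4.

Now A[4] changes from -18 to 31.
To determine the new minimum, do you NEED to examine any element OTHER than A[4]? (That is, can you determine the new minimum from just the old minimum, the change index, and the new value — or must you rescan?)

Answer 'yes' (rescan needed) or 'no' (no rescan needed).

Answer: yes

Derivation:
Old min = -18 at index 4
Change at index 4: -18 -> 31
Index 4 WAS the min and new value 31 > old min -18. Must rescan other elements to find the new min.
Needs rescan: yes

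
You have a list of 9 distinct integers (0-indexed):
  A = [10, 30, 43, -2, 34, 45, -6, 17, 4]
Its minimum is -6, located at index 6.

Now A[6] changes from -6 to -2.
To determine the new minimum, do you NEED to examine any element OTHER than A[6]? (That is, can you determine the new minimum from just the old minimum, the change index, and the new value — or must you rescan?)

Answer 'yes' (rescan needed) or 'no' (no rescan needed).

Old min = -6 at index 6
Change at index 6: -6 -> -2
Index 6 WAS the min and new value -2 > old min -6. Must rescan other elements to find the new min.
Needs rescan: yes

Answer: yes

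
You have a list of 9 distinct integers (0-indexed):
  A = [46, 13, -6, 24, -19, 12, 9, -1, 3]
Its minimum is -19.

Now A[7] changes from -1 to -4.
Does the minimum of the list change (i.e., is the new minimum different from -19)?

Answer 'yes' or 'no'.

Answer: no

Derivation:
Old min = -19
Change: A[7] -1 -> -4
Changed element was NOT the min; min changes only if -4 < -19.
New min = -19; changed? no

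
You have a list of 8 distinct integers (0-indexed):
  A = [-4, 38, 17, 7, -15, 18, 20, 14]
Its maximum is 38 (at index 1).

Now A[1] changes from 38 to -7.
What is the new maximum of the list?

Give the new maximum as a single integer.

Old max = 38 (at index 1)
Change: A[1] 38 -> -7
Changed element WAS the max -> may need rescan.
  Max of remaining elements: 20
  New max = max(-7, 20) = 20

Answer: 20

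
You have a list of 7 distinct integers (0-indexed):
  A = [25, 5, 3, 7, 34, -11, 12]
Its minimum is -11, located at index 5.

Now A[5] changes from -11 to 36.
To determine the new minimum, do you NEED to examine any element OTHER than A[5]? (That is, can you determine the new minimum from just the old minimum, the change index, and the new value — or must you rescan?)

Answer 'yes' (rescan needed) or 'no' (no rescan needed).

Answer: yes

Derivation:
Old min = -11 at index 5
Change at index 5: -11 -> 36
Index 5 WAS the min and new value 36 > old min -11. Must rescan other elements to find the new min.
Needs rescan: yes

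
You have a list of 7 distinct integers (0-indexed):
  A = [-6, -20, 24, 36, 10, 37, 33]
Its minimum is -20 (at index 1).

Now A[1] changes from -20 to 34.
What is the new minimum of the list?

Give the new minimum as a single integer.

Old min = -20 (at index 1)
Change: A[1] -20 -> 34
Changed element WAS the min. Need to check: is 34 still <= all others?
  Min of remaining elements: -6
  New min = min(34, -6) = -6

Answer: -6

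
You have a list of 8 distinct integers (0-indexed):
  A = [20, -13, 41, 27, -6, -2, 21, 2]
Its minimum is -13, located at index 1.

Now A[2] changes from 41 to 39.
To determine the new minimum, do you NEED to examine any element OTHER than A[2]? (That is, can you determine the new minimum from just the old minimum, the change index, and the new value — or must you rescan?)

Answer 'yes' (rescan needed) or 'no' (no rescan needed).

Answer: no

Derivation:
Old min = -13 at index 1
Change at index 2: 41 -> 39
Index 2 was NOT the min. New min = min(-13, 39). No rescan of other elements needed.
Needs rescan: no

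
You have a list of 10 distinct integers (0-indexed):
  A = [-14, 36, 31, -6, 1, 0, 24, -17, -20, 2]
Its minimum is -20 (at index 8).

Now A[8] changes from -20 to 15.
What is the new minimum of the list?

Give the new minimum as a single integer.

Old min = -20 (at index 8)
Change: A[8] -20 -> 15
Changed element WAS the min. Need to check: is 15 still <= all others?
  Min of remaining elements: -17
  New min = min(15, -17) = -17

Answer: -17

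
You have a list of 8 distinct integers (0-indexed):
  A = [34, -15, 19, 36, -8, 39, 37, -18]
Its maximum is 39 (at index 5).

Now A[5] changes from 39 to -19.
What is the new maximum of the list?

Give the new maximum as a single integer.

Old max = 39 (at index 5)
Change: A[5] 39 -> -19
Changed element WAS the max -> may need rescan.
  Max of remaining elements: 37
  New max = max(-19, 37) = 37

Answer: 37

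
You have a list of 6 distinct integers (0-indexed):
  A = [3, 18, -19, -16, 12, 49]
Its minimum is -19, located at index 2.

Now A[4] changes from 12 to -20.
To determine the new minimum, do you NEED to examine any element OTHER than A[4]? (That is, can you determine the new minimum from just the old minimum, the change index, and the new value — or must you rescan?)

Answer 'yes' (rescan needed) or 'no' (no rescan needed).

Old min = -19 at index 2
Change at index 4: 12 -> -20
Index 4 was NOT the min. New min = min(-19, -20). No rescan of other elements needed.
Needs rescan: no

Answer: no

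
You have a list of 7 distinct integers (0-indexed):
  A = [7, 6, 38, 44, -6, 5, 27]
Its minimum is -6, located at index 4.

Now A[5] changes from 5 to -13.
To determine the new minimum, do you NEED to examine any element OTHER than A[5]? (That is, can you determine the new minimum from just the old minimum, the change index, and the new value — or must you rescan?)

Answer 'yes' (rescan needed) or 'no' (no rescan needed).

Answer: no

Derivation:
Old min = -6 at index 4
Change at index 5: 5 -> -13
Index 5 was NOT the min. New min = min(-6, -13). No rescan of other elements needed.
Needs rescan: no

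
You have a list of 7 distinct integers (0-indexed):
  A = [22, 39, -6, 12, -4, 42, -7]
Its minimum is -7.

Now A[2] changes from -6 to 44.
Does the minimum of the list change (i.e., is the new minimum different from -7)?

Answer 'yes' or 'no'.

Answer: no

Derivation:
Old min = -7
Change: A[2] -6 -> 44
Changed element was NOT the min; min changes only if 44 < -7.
New min = -7; changed? no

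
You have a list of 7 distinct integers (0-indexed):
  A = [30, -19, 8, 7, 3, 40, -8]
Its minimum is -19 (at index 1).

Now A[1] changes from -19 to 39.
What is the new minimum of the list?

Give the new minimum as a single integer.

Answer: -8

Derivation:
Old min = -19 (at index 1)
Change: A[1] -19 -> 39
Changed element WAS the min. Need to check: is 39 still <= all others?
  Min of remaining elements: -8
  New min = min(39, -8) = -8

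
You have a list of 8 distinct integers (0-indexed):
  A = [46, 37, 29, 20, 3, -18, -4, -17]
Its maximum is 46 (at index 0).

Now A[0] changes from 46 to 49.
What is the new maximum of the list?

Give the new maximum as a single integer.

Answer: 49

Derivation:
Old max = 46 (at index 0)
Change: A[0] 46 -> 49
Changed element WAS the max -> may need rescan.
  Max of remaining elements: 37
  New max = max(49, 37) = 49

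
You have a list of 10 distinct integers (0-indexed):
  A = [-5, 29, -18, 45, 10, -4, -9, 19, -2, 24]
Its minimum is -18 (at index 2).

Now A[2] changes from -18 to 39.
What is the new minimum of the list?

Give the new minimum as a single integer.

Old min = -18 (at index 2)
Change: A[2] -18 -> 39
Changed element WAS the min. Need to check: is 39 still <= all others?
  Min of remaining elements: -9
  New min = min(39, -9) = -9

Answer: -9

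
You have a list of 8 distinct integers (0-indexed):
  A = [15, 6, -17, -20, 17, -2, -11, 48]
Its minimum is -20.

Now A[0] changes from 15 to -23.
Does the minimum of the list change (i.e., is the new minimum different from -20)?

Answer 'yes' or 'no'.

Old min = -20
Change: A[0] 15 -> -23
Changed element was NOT the min; min changes only if -23 < -20.
New min = -23; changed? yes

Answer: yes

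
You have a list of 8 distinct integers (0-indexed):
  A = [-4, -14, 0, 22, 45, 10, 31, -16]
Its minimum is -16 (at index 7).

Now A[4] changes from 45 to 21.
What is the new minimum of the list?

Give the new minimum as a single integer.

Answer: -16

Derivation:
Old min = -16 (at index 7)
Change: A[4] 45 -> 21
Changed element was NOT the old min.
  New min = min(old_min, new_val) = min(-16, 21) = -16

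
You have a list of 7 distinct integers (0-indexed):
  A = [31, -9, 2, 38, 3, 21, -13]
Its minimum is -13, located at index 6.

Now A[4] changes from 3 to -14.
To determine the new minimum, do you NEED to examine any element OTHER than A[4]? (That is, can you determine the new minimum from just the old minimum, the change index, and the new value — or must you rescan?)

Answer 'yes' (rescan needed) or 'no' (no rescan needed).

Answer: no

Derivation:
Old min = -13 at index 6
Change at index 4: 3 -> -14
Index 4 was NOT the min. New min = min(-13, -14). No rescan of other elements needed.
Needs rescan: no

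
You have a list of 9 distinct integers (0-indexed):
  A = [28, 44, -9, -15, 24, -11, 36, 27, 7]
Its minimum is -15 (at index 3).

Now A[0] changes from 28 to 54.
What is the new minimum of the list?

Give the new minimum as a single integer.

Answer: -15

Derivation:
Old min = -15 (at index 3)
Change: A[0] 28 -> 54
Changed element was NOT the old min.
  New min = min(old_min, new_val) = min(-15, 54) = -15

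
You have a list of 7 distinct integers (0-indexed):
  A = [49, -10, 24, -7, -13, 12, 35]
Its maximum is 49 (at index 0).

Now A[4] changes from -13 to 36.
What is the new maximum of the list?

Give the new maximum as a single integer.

Answer: 49

Derivation:
Old max = 49 (at index 0)
Change: A[4] -13 -> 36
Changed element was NOT the old max.
  New max = max(old_max, new_val) = max(49, 36) = 49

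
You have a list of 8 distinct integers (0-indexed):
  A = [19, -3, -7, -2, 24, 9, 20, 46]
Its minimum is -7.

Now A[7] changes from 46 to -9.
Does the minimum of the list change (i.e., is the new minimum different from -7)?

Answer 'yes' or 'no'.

Answer: yes

Derivation:
Old min = -7
Change: A[7] 46 -> -9
Changed element was NOT the min; min changes only if -9 < -7.
New min = -9; changed? yes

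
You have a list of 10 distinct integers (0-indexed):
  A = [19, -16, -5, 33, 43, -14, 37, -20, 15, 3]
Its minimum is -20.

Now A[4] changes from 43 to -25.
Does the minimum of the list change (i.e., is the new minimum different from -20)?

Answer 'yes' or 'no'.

Answer: yes

Derivation:
Old min = -20
Change: A[4] 43 -> -25
Changed element was NOT the min; min changes only if -25 < -20.
New min = -25; changed? yes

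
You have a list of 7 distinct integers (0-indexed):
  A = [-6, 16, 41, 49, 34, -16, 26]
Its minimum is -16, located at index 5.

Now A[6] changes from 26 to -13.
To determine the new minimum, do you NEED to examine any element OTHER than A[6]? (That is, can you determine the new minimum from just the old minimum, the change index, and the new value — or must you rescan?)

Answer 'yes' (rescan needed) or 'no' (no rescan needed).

Old min = -16 at index 5
Change at index 6: 26 -> -13
Index 6 was NOT the min. New min = min(-16, -13). No rescan of other elements needed.
Needs rescan: no

Answer: no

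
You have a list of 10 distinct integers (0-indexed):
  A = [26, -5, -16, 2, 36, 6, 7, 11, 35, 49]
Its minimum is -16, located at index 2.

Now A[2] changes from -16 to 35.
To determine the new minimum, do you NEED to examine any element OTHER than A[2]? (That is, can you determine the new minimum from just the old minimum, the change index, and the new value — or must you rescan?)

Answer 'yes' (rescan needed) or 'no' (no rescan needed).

Answer: yes

Derivation:
Old min = -16 at index 2
Change at index 2: -16 -> 35
Index 2 WAS the min and new value 35 > old min -16. Must rescan other elements to find the new min.
Needs rescan: yes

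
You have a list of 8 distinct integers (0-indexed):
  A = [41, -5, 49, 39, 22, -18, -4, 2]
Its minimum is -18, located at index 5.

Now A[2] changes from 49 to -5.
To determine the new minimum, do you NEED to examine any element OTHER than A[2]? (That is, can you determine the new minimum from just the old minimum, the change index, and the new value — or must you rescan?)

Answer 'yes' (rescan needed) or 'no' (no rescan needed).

Answer: no

Derivation:
Old min = -18 at index 5
Change at index 2: 49 -> -5
Index 2 was NOT the min. New min = min(-18, -5). No rescan of other elements needed.
Needs rescan: no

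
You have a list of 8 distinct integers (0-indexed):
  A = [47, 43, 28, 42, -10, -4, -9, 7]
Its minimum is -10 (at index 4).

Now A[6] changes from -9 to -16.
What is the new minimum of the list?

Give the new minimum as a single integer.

Old min = -10 (at index 4)
Change: A[6] -9 -> -16
Changed element was NOT the old min.
  New min = min(old_min, new_val) = min(-10, -16) = -16

Answer: -16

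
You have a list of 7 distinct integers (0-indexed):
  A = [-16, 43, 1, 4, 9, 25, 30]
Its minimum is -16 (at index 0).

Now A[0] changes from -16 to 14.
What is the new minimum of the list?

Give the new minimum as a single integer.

Old min = -16 (at index 0)
Change: A[0] -16 -> 14
Changed element WAS the min. Need to check: is 14 still <= all others?
  Min of remaining elements: 1
  New min = min(14, 1) = 1

Answer: 1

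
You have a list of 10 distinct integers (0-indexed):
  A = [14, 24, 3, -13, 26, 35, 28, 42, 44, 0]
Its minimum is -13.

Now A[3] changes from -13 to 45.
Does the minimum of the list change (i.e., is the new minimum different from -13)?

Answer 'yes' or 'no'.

Answer: yes

Derivation:
Old min = -13
Change: A[3] -13 -> 45
Changed element was the min; new min must be rechecked.
New min = 0; changed? yes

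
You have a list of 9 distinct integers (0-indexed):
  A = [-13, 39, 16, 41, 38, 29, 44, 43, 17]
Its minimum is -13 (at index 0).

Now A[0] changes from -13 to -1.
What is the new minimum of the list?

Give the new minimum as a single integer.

Old min = -13 (at index 0)
Change: A[0] -13 -> -1
Changed element WAS the min. Need to check: is -1 still <= all others?
  Min of remaining elements: 16
  New min = min(-1, 16) = -1

Answer: -1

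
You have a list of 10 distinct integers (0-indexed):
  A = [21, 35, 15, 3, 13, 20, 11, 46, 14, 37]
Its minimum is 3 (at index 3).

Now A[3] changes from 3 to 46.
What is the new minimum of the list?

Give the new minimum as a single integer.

Answer: 11

Derivation:
Old min = 3 (at index 3)
Change: A[3] 3 -> 46
Changed element WAS the min. Need to check: is 46 still <= all others?
  Min of remaining elements: 11
  New min = min(46, 11) = 11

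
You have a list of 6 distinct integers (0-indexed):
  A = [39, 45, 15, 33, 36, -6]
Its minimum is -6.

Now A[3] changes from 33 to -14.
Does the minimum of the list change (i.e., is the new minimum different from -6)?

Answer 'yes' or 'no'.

Answer: yes

Derivation:
Old min = -6
Change: A[3] 33 -> -14
Changed element was NOT the min; min changes only if -14 < -6.
New min = -14; changed? yes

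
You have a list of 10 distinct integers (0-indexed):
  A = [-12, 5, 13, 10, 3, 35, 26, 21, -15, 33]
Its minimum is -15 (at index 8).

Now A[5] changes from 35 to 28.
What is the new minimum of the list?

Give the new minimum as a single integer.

Answer: -15

Derivation:
Old min = -15 (at index 8)
Change: A[5] 35 -> 28
Changed element was NOT the old min.
  New min = min(old_min, new_val) = min(-15, 28) = -15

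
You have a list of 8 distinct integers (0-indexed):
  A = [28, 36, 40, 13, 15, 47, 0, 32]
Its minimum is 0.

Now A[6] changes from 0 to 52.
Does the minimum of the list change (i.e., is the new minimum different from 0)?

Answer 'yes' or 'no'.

Old min = 0
Change: A[6] 0 -> 52
Changed element was the min; new min must be rechecked.
New min = 13; changed? yes

Answer: yes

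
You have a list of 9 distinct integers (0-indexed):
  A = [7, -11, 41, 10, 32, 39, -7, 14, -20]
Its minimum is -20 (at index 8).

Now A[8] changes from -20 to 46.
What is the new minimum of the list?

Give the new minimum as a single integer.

Answer: -11

Derivation:
Old min = -20 (at index 8)
Change: A[8] -20 -> 46
Changed element WAS the min. Need to check: is 46 still <= all others?
  Min of remaining elements: -11
  New min = min(46, -11) = -11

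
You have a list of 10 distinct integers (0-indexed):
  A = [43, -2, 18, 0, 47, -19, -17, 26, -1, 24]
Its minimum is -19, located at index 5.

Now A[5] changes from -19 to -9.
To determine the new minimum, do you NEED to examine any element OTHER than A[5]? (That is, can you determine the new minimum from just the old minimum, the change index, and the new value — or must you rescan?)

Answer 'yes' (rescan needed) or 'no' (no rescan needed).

Old min = -19 at index 5
Change at index 5: -19 -> -9
Index 5 WAS the min and new value -9 > old min -19. Must rescan other elements to find the new min.
Needs rescan: yes

Answer: yes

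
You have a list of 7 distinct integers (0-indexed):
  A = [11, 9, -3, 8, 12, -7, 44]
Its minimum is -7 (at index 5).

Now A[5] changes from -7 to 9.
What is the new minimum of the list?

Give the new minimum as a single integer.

Answer: -3

Derivation:
Old min = -7 (at index 5)
Change: A[5] -7 -> 9
Changed element WAS the min. Need to check: is 9 still <= all others?
  Min of remaining elements: -3
  New min = min(9, -3) = -3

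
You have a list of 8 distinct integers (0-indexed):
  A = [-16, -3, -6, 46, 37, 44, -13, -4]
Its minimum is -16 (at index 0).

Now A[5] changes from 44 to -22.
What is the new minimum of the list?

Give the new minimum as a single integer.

Answer: -22

Derivation:
Old min = -16 (at index 0)
Change: A[5] 44 -> -22
Changed element was NOT the old min.
  New min = min(old_min, new_val) = min(-16, -22) = -22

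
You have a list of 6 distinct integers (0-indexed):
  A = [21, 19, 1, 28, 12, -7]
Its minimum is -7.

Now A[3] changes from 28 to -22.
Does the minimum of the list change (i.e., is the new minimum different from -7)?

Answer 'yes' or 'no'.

Answer: yes

Derivation:
Old min = -7
Change: A[3] 28 -> -22
Changed element was NOT the min; min changes only if -22 < -7.
New min = -22; changed? yes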